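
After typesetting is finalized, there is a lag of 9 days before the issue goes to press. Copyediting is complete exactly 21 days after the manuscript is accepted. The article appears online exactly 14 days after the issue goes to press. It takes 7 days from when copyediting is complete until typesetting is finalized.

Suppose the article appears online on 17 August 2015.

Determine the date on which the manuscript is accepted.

27 June 2015

The article appears online: Aug 17, 2015.
The issue goes to press: Aug 17, 2015 − 14 days = Aug 3, 2015.
Typesetting is finalized: Aug 3, 2015 − 9 days = Jul 25, 2015.
Copyediting is complete: Jul 25, 2015 − 7 days = Jul 18, 2015.
The manuscript is accepted: Jul 18, 2015 − 21 days = Jun 27, 2015.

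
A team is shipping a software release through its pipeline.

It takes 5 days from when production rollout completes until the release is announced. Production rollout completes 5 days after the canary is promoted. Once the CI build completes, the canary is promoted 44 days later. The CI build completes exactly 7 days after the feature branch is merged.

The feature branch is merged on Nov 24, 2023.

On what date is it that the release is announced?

The feature branch is merged: Nov 24, 2023.
The CI build completes: Nov 24, 2023 + 7 days = Dec 1, 2023.
The canary is promoted: Dec 1, 2023 + 44 days = Jan 14, 2024.
Production rollout completes: Jan 14, 2024 + 5 days = Jan 19, 2024.
The release is announced: Jan 19, 2024 + 5 days = Jan 24, 2024.

Jan 24, 2024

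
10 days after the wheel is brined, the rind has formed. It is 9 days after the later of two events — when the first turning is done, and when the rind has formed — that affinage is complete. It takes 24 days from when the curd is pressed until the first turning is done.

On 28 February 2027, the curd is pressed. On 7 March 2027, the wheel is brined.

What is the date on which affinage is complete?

2 April 2027

The curd is pressed: Feb 28, 2027.
The first turning is done: Feb 28, 2027 + 24 days = Mar 24, 2027.
The wheel is brined: Mar 7, 2027.
The rind has formed: Mar 7, 2027 + 10 days = Mar 17, 2027.
Both prerequisites met — the first turning is done (Mar 24, 2027), the rind has formed (Mar 17, 2027); the later is Mar 24, 2027.
Affinage is complete: Mar 24, 2027 + 9 days = Apr 2, 2027.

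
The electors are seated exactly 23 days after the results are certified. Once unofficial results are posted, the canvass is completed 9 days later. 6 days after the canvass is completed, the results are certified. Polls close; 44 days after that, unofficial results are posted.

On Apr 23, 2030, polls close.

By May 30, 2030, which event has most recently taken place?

Polls close

Polls close: Apr 23, 2030.
Unofficial results are posted: Apr 23, 2030 + 44 days = Jun 6, 2030.
The canvass is completed: Jun 6, 2030 + 9 days = Jun 15, 2030.
The results are certified: Jun 15, 2030 + 6 days = Jun 21, 2030.
The electors are seated: Jun 21, 2030 + 23 days = Jul 14, 2030.
May 30, 2030 falls between when polls close (Apr 23, 2030) and when unofficial results are posted (Jun 6, 2030).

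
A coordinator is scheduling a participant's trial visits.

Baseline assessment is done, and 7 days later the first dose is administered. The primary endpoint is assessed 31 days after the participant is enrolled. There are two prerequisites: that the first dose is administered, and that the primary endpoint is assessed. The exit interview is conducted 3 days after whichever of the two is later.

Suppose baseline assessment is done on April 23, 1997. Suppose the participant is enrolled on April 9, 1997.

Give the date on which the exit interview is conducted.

May 13, 1997

Baseline assessment is done: Apr 23, 1997.
The first dose is administered: Apr 23, 1997 + 7 days = Apr 30, 1997.
The participant is enrolled: Apr 9, 1997.
The primary endpoint is assessed: Apr 9, 1997 + 31 days = May 10, 1997.
Both prerequisites met — the first dose is administered (Apr 30, 1997), the primary endpoint is assessed (May 10, 1997); the later is May 10, 1997.
The exit interview is conducted: May 10, 1997 + 3 days = May 13, 1997.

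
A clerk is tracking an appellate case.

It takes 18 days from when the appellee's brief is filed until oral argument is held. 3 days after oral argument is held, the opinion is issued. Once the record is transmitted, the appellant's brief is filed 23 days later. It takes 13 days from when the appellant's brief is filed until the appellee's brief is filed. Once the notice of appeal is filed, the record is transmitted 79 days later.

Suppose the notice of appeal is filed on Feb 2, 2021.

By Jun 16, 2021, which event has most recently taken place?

The notice of appeal is filed: Feb 2, 2021.
The record is transmitted: Feb 2, 2021 + 79 days = Apr 22, 2021.
The appellant's brief is filed: Apr 22, 2021 + 23 days = May 15, 2021.
The appellee's brief is filed: May 15, 2021 + 13 days = May 28, 2021.
Oral argument is held: May 28, 2021 + 18 days = Jun 15, 2021.
The opinion is issued: Jun 15, 2021 + 3 days = Jun 18, 2021.
Jun 16, 2021 falls between when oral argument is held (Jun 15, 2021) and when the opinion is issued (Jun 18, 2021).

Oral argument is held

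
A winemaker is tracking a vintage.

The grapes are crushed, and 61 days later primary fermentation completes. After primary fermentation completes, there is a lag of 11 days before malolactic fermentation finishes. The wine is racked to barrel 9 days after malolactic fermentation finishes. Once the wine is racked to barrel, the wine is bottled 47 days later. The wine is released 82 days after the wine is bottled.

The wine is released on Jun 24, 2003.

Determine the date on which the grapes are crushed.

Nov 26, 2002

The wine is released: Jun 24, 2003.
The wine is bottled: Jun 24, 2003 − 82 days = Apr 3, 2003.
The wine is racked to barrel: Apr 3, 2003 − 47 days = Feb 15, 2003.
Malolactic fermentation finishes: Feb 15, 2003 − 9 days = Feb 6, 2003.
Primary fermentation completes: Feb 6, 2003 − 11 days = Jan 26, 2003.
The grapes are crushed: Jan 26, 2003 − 61 days = Nov 26, 2002.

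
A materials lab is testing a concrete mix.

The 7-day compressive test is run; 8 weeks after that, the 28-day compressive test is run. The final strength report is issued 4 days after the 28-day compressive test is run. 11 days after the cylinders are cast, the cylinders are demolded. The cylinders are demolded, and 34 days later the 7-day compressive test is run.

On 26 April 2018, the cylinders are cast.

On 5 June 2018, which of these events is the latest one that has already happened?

The cylinders are demolded

The cylinders are cast: Apr 26, 2018.
The cylinders are demolded: Apr 26, 2018 + 11 days = May 7, 2018.
The 7-day compressive test is run: May 7, 2018 + 34 days = Jun 10, 2018.
The 28-day compressive test is run: Jun 10, 2018 + 8 weeks = Aug 5, 2018.
The final strength report is issued: Aug 5, 2018 + 4 days = Aug 9, 2018.
Jun 5, 2018 falls between when the cylinders are demolded (May 7, 2018) and when the 7-day compressive test is run (Jun 10, 2018).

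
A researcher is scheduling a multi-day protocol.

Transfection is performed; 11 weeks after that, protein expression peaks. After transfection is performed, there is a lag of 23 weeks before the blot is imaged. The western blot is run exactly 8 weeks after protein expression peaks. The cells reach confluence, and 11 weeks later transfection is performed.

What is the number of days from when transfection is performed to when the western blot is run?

133 days

Causal path: transfection is performed → protein expression peaks → the western blot is run.
Total delay along the path: 11 + 8 weeks = 19 weeks = 133 days.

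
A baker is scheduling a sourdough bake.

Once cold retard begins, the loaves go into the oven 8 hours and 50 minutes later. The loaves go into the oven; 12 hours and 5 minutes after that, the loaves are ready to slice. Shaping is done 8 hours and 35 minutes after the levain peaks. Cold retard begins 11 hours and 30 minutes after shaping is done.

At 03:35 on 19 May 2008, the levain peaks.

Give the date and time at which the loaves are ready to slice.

20:35 on 20 May 2008

The levain peaks: 03:35 May 19, 2008.
Shaping is done: 03:35 May 19, 2008 + 8h35m = 12:10 May 19, 2008.
Cold retard begins: 12:10 May 19, 2008 + 11h30m = 23:40 May 19, 2008.
The loaves go into the oven: 23:40 May 19, 2008 + 8h50m = 08:30 May 20, 2008.
The loaves are ready to slice: 08:30 May 20, 2008 + 12h05m = 20:35 May 20, 2008.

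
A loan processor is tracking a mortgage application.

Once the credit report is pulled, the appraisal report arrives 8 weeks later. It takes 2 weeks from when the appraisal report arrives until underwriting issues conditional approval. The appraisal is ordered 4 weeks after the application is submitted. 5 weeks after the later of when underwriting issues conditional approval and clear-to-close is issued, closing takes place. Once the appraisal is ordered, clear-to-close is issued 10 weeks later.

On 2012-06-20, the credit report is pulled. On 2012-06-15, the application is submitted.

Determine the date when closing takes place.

The credit report is pulled: Jun 20, 2012.
The appraisal report arrives: Jun 20, 2012 + 8 weeks = Aug 15, 2012.
Underwriting issues conditional approval: Aug 15, 2012 + 2 weeks = Aug 29, 2012.
The application is submitted: Jun 15, 2012.
The appraisal is ordered: Jun 15, 2012 + 4 weeks = Jul 13, 2012.
Clear-to-close is issued: Jul 13, 2012 + 10 weeks = Sep 21, 2012.
Both prerequisites met — underwriting issues conditional approval (Aug 29, 2012), clear-to-close is issued (Sep 21, 2012); the later is Sep 21, 2012.
Closing takes place: Sep 21, 2012 + 5 weeks = Oct 26, 2012.

2012-10-26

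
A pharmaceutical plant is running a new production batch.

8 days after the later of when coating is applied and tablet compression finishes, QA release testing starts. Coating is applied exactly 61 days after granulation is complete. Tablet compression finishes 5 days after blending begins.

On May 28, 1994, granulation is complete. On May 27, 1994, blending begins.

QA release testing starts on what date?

Granulation is complete: May 28, 1994.
Coating is applied: May 28, 1994 + 61 days = Jul 28, 1994.
Blending begins: May 27, 1994.
Tablet compression finishes: May 27, 1994 + 5 days = Jun 1, 1994.
Both prerequisites met — coating is applied (Jul 28, 1994), tablet compression finishes (Jun 1, 1994); the later is Jul 28, 1994.
QA release testing starts: Jul 28, 1994 + 8 days = Aug 5, 1994.

August 5, 1994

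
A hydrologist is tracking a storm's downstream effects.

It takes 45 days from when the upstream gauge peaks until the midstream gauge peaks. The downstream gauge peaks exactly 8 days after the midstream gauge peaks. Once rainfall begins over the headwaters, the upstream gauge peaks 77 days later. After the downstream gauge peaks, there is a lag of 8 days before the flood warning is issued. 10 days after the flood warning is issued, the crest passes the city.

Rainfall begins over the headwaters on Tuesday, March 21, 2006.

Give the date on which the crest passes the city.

Rainfall begins over the headwaters: Mar 21, 2006.
The upstream gauge peaks: Mar 21, 2006 + 77 days = Jun 6, 2006.
The midstream gauge peaks: Jun 6, 2006 + 45 days = Jul 21, 2006.
The downstream gauge peaks: Jul 21, 2006 + 8 days = Jul 29, 2006.
The flood warning is issued: Jul 29, 2006 + 8 days = Aug 6, 2006.
The crest passes the city: Aug 6, 2006 + 10 days = Aug 16, 2006.

Wednesday, August 16, 2006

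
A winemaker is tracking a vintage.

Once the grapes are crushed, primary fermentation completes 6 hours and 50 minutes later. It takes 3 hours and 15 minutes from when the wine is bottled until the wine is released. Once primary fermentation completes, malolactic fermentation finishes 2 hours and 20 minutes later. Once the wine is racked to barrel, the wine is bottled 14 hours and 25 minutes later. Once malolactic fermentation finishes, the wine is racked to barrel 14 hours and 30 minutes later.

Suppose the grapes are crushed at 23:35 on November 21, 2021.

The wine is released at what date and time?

The grapes are crushed: 23:35 Nov 21, 2021.
Primary fermentation completes: 23:35 Nov 21, 2021 + 6h50m = 06:25 Nov 22, 2021.
Malolactic fermentation finishes: 06:25 Nov 22, 2021 + 2h20m = 08:45 Nov 22, 2021.
The wine is racked to barrel: 08:45 Nov 22, 2021 + 14h30m = 23:15 Nov 22, 2021.
The wine is bottled: 23:15 Nov 22, 2021 + 14h25m = 13:40 Nov 23, 2021.
The wine is released: 13:40 Nov 23, 2021 + 3h15m = 16:55 Nov 23, 2021.

16:55 on November 23, 2021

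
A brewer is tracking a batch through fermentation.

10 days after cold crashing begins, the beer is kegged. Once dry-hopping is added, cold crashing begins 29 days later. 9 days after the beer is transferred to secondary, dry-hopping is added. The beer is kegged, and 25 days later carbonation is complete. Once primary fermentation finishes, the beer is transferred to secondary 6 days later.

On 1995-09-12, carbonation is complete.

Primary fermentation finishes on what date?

1995-06-25

Carbonation is complete: Sep 12, 1995.
The beer is kegged: Sep 12, 1995 − 25 days = Aug 18, 1995.
Cold crashing begins: Aug 18, 1995 − 10 days = Aug 8, 1995.
Dry-hopping is added: Aug 8, 1995 − 29 days = Jul 10, 1995.
The beer is transferred to secondary: Jul 10, 1995 − 9 days = Jul 1, 1995.
Primary fermentation finishes: Jul 1, 1995 − 6 days = Jun 25, 1995.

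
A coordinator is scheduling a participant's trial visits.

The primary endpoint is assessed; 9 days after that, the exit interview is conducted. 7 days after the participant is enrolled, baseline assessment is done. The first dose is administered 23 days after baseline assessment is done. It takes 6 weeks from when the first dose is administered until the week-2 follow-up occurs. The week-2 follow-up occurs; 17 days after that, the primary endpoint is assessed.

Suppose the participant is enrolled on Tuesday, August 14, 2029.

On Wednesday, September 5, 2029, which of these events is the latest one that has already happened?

Baseline assessment is done

The participant is enrolled: Aug 14, 2029.
Baseline assessment is done: Aug 14, 2029 + 7 days = Aug 21, 2029.
The first dose is administered: Aug 21, 2029 + 23 days = Sep 13, 2029.
The week-2 follow-up occurs: Sep 13, 2029 + 6 weeks = Oct 25, 2029.
The primary endpoint is assessed: Oct 25, 2029 + 17 days = Nov 11, 2029.
The exit interview is conducted: Nov 11, 2029 + 9 days = Nov 20, 2029.
Sep 5, 2029 falls between when baseline assessment is done (Aug 21, 2029) and when the first dose is administered (Sep 13, 2029).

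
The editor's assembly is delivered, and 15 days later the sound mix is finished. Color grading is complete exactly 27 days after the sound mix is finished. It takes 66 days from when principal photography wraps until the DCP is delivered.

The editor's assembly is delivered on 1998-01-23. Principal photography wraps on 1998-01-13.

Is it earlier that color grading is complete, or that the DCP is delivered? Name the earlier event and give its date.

The editor's assembly is delivered: Jan 23, 1998.
The sound mix is finished: Jan 23, 1998 + 15 days = Feb 7, 1998.
Color grading is complete: Feb 7, 1998 + 27 days = Mar 6, 1998.
Principal photography wraps: Jan 13, 1998.
The DCP is delivered: Jan 13, 1998 + 66 days = Mar 20, 1998.
Comparing: color grading is complete on Mar 6, 1998 vs the DCP is delivered on Mar 20, 1998. Earlier: color grading is complete.

Color grading is complete — 1998-03-06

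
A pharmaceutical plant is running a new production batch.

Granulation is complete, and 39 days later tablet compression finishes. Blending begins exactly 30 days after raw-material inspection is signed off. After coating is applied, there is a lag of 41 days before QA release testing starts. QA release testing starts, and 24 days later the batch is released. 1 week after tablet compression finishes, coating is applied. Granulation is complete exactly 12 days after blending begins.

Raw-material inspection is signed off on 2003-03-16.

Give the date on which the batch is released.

2003-08-16

Raw-material inspection is signed off: Mar 16, 2003.
Blending begins: Mar 16, 2003 + 30 days = Apr 15, 2003.
Granulation is complete: Apr 15, 2003 + 12 days = Apr 27, 2003.
Tablet compression finishes: Apr 27, 2003 + 39 days = Jun 5, 2003.
Coating is applied: Jun 5, 2003 + 1 week = Jun 12, 2003.
QA release testing starts: Jun 12, 2003 + 41 days = Jul 23, 2003.
The batch is released: Jul 23, 2003 + 24 days = Aug 16, 2003.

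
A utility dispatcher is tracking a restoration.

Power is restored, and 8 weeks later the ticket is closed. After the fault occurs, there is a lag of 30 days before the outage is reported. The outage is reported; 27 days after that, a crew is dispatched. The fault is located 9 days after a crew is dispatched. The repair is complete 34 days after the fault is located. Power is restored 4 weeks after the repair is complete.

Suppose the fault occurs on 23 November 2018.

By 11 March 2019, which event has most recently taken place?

The repair is complete

The fault occurs: Nov 23, 2018.
The outage is reported: Nov 23, 2018 + 30 days = Dec 23, 2018.
A crew is dispatched: Dec 23, 2018 + 27 days = Jan 19, 2019.
The fault is located: Jan 19, 2019 + 9 days = Jan 28, 2019.
The repair is complete: Jan 28, 2019 + 34 days = Mar 3, 2019.
Power is restored: Mar 3, 2019 + 4 weeks = Mar 31, 2019.
The ticket is closed: Mar 31, 2019 + 8 weeks = May 26, 2019.
Mar 11, 2019 falls between when the repair is complete (Mar 3, 2019) and when power is restored (Mar 31, 2019).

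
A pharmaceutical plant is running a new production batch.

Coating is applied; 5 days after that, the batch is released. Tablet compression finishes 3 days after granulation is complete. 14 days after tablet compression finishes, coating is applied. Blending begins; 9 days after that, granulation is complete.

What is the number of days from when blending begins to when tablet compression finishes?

Causal path: blending begins → granulation is complete → tablet compression finishes.
Total delay along the path: 9 + 3 = 12 days.

12 days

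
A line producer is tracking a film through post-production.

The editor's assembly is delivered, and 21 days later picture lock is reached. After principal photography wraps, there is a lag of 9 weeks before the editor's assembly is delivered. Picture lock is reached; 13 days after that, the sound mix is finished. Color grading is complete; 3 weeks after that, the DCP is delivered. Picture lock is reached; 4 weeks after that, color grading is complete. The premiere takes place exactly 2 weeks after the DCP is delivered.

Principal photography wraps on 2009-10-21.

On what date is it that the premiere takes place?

2010-03-17

Principal photography wraps: Oct 21, 2009.
The editor's assembly is delivered: Oct 21, 2009 + 9 weeks = Dec 23, 2009.
Picture lock is reached: Dec 23, 2009 + 21 days = Jan 13, 2010.
Color grading is complete: Jan 13, 2010 + 4 weeks = Feb 10, 2010.
The DCP is delivered: Feb 10, 2010 + 3 weeks = Mar 3, 2010.
The premiere takes place: Mar 3, 2010 + 2 weeks = Mar 17, 2010.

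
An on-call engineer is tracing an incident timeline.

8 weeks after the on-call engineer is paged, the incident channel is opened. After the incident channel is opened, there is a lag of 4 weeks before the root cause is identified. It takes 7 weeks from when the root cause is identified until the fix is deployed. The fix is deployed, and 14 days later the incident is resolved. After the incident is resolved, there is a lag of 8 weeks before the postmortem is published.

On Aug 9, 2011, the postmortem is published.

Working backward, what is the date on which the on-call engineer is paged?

The postmortem is published: Aug 9, 2011.
The incident is resolved: Aug 9, 2011 − 8 weeks = Jun 14, 2011.
The fix is deployed: Jun 14, 2011 − 14 days = May 31, 2011.
The root cause is identified: May 31, 2011 − 7 weeks = Apr 12, 2011.
The incident channel is opened: Apr 12, 2011 − 4 weeks = Mar 15, 2011.
The on-call engineer is paged: Mar 15, 2011 − 8 weeks = Jan 18, 2011.

Jan 18, 2011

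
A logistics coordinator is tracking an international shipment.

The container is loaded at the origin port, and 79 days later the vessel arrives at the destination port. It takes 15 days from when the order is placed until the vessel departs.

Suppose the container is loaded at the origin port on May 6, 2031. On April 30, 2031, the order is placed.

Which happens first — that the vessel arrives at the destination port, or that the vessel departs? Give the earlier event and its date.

The container is loaded at the origin port: May 6, 2031.
The vessel arrives at the destination port: May 6, 2031 + 79 days = Jul 24, 2031.
The order is placed: Apr 30, 2031.
The vessel departs: Apr 30, 2031 + 15 days = May 15, 2031.
Comparing: the vessel arrives at the destination port on Jul 24, 2031 vs the vessel departs on May 15, 2031. Earlier: the vessel departs.

The vessel departs — May 15, 2031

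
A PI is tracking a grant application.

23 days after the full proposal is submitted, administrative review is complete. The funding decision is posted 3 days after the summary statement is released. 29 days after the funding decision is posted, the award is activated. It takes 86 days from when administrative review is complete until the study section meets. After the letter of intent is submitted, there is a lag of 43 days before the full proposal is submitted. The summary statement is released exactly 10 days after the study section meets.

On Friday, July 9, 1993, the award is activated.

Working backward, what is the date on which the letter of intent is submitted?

Sunday, December 27, 1992

The award is activated: Jul 9, 1993.
The funding decision is posted: Jul 9, 1993 − 29 days = Jun 10, 1993.
The summary statement is released: Jun 10, 1993 − 3 days = Jun 7, 1993.
The study section meets: Jun 7, 1993 − 10 days = May 28, 1993.
Administrative review is complete: May 28, 1993 − 86 days = Mar 3, 1993.
The full proposal is submitted: Mar 3, 1993 − 23 days = Feb 8, 1993.
The letter of intent is submitted: Feb 8, 1993 − 43 days = Dec 27, 1992.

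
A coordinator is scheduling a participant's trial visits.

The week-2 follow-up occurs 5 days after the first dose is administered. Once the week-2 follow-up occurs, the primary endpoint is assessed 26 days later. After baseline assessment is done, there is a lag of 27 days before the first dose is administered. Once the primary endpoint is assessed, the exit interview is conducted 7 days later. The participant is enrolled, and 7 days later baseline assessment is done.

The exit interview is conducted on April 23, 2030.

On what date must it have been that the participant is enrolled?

The exit interview is conducted: Apr 23, 2030.
The primary endpoint is assessed: Apr 23, 2030 − 7 days = Apr 16, 2030.
The week-2 follow-up occurs: Apr 16, 2030 − 26 days = Mar 21, 2030.
The first dose is administered: Mar 21, 2030 − 5 days = Mar 16, 2030.
Baseline assessment is done: Mar 16, 2030 − 27 days = Feb 17, 2030.
The participant is enrolled: Feb 17, 2030 − 7 days = Feb 10, 2030.

February 10, 2030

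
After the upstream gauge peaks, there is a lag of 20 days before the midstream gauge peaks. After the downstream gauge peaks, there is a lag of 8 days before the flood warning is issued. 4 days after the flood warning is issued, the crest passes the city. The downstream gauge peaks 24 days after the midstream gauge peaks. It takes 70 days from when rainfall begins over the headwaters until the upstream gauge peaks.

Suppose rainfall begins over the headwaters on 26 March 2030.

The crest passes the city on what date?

Rainfall begins over the headwaters: Mar 26, 2030.
The upstream gauge peaks: Mar 26, 2030 + 70 days = Jun 4, 2030.
The midstream gauge peaks: Jun 4, 2030 + 20 days = Jun 24, 2030.
The downstream gauge peaks: Jun 24, 2030 + 24 days = Jul 18, 2030.
The flood warning is issued: Jul 18, 2030 + 8 days = Jul 26, 2030.
The crest passes the city: Jul 26, 2030 + 4 days = Jul 30, 2030.

30 July 2030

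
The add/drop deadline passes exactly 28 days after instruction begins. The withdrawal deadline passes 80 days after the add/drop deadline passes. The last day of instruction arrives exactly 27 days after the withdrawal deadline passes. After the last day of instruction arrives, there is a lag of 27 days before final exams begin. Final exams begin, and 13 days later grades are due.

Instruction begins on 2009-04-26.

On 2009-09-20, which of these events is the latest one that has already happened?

Instruction begins: Apr 26, 2009.
The add/drop deadline passes: Apr 26, 2009 + 28 days = May 24, 2009.
The withdrawal deadline passes: May 24, 2009 + 80 days = Aug 12, 2009.
The last day of instruction arrives: Aug 12, 2009 + 27 days = Sep 8, 2009.
Final exams begin: Sep 8, 2009 + 27 days = Oct 5, 2009.
Grades are due: Oct 5, 2009 + 13 days = Oct 18, 2009.
Sep 20, 2009 falls between when the last day of instruction arrives (Sep 8, 2009) and when final exams begin (Oct 5, 2009).

The last day of instruction arrives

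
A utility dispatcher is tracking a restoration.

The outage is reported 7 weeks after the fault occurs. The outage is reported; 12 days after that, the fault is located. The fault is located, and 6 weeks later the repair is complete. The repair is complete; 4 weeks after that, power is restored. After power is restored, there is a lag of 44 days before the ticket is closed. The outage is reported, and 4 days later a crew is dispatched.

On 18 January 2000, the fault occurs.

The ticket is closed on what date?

11 July 2000

The fault occurs: Jan 18, 2000.
The outage is reported: Jan 18, 2000 + 7 weeks = Mar 7, 2000.
The fault is located: Mar 7, 2000 + 12 days = Mar 19, 2000.
The repair is complete: Mar 19, 2000 + 6 weeks = Apr 30, 2000.
Power is restored: Apr 30, 2000 + 4 weeks = May 28, 2000.
The ticket is closed: May 28, 2000 + 44 days = Jul 11, 2000.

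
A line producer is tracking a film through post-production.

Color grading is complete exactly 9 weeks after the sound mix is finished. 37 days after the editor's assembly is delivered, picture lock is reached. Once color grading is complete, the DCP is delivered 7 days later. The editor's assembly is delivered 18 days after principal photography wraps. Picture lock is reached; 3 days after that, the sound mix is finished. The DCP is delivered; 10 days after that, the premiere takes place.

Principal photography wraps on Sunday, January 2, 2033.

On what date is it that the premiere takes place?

Friday, May 20, 2033

Principal photography wraps: Jan 2, 2033.
The editor's assembly is delivered: Jan 2, 2033 + 18 days = Jan 20, 2033.
Picture lock is reached: Jan 20, 2033 + 37 days = Feb 26, 2033.
The sound mix is finished: Feb 26, 2033 + 3 days = Mar 1, 2033.
Color grading is complete: Mar 1, 2033 + 9 weeks = May 3, 2033.
The DCP is delivered: May 3, 2033 + 7 days = May 10, 2033.
The premiere takes place: May 10, 2033 + 10 days = May 20, 2033.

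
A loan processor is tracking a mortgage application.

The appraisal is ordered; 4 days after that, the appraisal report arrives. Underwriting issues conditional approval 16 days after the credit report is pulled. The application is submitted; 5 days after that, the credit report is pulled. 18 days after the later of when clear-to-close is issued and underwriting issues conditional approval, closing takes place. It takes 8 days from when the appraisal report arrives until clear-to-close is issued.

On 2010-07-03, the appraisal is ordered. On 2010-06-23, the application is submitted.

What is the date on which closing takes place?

The appraisal is ordered: Jul 3, 2010.
The appraisal report arrives: Jul 3, 2010 + 4 days = Jul 7, 2010.
Clear-to-close is issued: Jul 7, 2010 + 8 days = Jul 15, 2010.
The application is submitted: Jun 23, 2010.
The credit report is pulled: Jun 23, 2010 + 5 days = Jun 28, 2010.
Underwriting issues conditional approval: Jun 28, 2010 + 16 days = Jul 14, 2010.
Both prerequisites met — clear-to-close is issued (Jul 15, 2010), underwriting issues conditional approval (Jul 14, 2010); the later is Jul 15, 2010.
Closing takes place: Jul 15, 2010 + 18 days = Aug 2, 2010.

2010-08-02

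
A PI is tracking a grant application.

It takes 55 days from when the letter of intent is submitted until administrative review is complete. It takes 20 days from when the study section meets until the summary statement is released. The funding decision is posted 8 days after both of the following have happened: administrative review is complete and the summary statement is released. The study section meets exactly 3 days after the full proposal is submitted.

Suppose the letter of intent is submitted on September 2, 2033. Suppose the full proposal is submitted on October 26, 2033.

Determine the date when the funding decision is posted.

November 26, 2033

The letter of intent is submitted: Sep 2, 2033.
Administrative review is complete: Sep 2, 2033 + 55 days = Oct 27, 2033.
The full proposal is submitted: Oct 26, 2033.
The study section meets: Oct 26, 2033 + 3 days = Oct 29, 2033.
The summary statement is released: Oct 29, 2033 + 20 days = Nov 18, 2033.
Both prerequisites met — administrative review is complete (Oct 27, 2033), the summary statement is released (Nov 18, 2033); the later is Nov 18, 2033.
The funding decision is posted: Nov 18, 2033 + 8 days = Nov 26, 2033.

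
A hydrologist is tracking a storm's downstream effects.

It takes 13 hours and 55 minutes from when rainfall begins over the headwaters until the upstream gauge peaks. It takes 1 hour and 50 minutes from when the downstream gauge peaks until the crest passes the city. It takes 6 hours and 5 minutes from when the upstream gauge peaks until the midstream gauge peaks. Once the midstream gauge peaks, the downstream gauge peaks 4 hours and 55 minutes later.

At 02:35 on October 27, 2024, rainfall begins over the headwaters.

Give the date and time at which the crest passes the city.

Rainfall begins over the headwaters: 02:35 Oct 27, 2024.
The upstream gauge peaks: 02:35 Oct 27, 2024 + 13h55m = 16:30 Oct 27, 2024.
The midstream gauge peaks: 16:30 Oct 27, 2024 + 6h05m = 22:35 Oct 27, 2024.
The downstream gauge peaks: 22:35 Oct 27, 2024 + 4h55m = 03:30 Oct 28, 2024.
The crest passes the city: 03:30 Oct 28, 2024 + 1h50m = 05:20 Oct 28, 2024.

05:20 on October 28, 2024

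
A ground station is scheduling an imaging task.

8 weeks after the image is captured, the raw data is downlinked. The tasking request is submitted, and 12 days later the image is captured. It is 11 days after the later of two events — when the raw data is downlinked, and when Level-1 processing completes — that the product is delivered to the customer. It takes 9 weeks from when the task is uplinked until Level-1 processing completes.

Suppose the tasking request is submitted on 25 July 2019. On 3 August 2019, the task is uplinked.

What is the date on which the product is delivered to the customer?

The tasking request is submitted: Jul 25, 2019.
The image is captured: Jul 25, 2019 + 12 days = Aug 6, 2019.
The raw data is downlinked: Aug 6, 2019 + 8 weeks = Oct 1, 2019.
The task is uplinked: Aug 3, 2019.
Level-1 processing completes: Aug 3, 2019 + 9 weeks = Oct 5, 2019.
Both prerequisites met — the raw data is downlinked (Oct 1, 2019), Level-1 processing completes (Oct 5, 2019); the later is Oct 5, 2019.
The product is delivered to the customer: Oct 5, 2019 + 11 days = Oct 16, 2019.

16 October 2019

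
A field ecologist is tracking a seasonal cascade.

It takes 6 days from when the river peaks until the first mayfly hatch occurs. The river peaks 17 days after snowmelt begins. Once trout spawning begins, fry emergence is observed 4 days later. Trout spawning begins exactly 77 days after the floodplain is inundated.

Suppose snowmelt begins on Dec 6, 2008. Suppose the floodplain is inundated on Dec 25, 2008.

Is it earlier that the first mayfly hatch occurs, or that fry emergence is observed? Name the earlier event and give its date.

The first mayfly hatch occurs — Dec 29, 2008

Snowmelt begins: Dec 6, 2008.
The river peaks: Dec 6, 2008 + 17 days = Dec 23, 2008.
The first mayfly hatch occurs: Dec 23, 2008 + 6 days = Dec 29, 2008.
The floodplain is inundated: Dec 25, 2008.
Trout spawning begins: Dec 25, 2008 + 77 days = Mar 12, 2009.
Fry emergence is observed: Mar 12, 2009 + 4 days = Mar 16, 2009.
Comparing: the first mayfly hatch occurs on Dec 29, 2008 vs fry emergence is observed on Mar 16, 2009. Earlier: the first mayfly hatch occurs.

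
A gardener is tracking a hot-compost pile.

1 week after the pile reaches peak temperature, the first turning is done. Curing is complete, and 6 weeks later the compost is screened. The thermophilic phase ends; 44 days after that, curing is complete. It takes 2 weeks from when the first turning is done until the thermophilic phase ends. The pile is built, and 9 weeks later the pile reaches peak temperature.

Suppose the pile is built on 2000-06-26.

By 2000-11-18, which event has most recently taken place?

Curing is complete

The pile is built: Jun 26, 2000.
The pile reaches peak temperature: Jun 26, 2000 + 9 weeks = Aug 28, 2000.
The first turning is done: Aug 28, 2000 + 1 week = Sep 4, 2000.
The thermophilic phase ends: Sep 4, 2000 + 2 weeks = Sep 18, 2000.
Curing is complete: Sep 18, 2000 + 44 days = Nov 1, 2000.
The compost is screened: Nov 1, 2000 + 6 weeks = Dec 13, 2000.
Nov 18, 2000 falls between when curing is complete (Nov 1, 2000) and when the compost is screened (Dec 13, 2000).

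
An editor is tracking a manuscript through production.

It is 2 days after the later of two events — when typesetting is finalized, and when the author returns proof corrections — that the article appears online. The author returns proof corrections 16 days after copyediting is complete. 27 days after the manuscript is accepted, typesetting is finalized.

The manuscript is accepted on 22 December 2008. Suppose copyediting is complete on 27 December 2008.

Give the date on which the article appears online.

The manuscript is accepted: Dec 22, 2008.
Typesetting is finalized: Dec 22, 2008 + 27 days = Jan 18, 2009.
Copyediting is complete: Dec 27, 2008.
The author returns proof corrections: Dec 27, 2008 + 16 days = Jan 12, 2009.
Both prerequisites met — typesetting is finalized (Jan 18, 2009), the author returns proof corrections (Jan 12, 2009); the later is Jan 18, 2009.
The article appears online: Jan 18, 2009 + 2 days = Jan 20, 2009.

20 January 2009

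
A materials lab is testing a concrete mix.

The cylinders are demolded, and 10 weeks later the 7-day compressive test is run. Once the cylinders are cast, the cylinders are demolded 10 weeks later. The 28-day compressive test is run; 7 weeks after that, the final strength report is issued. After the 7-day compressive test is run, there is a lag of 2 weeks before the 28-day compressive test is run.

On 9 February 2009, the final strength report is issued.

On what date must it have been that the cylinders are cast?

The final strength report is issued: Feb 9, 2009.
The 28-day compressive test is run: Feb 9, 2009 − 7 weeks = Dec 22, 2008.
The 7-day compressive test is run: Dec 22, 2008 − 2 weeks = Dec 8, 2008.
The cylinders are demolded: Dec 8, 2008 − 10 weeks = Sep 29, 2008.
The cylinders are cast: Sep 29, 2008 − 10 weeks = Jul 21, 2008.

21 July 2008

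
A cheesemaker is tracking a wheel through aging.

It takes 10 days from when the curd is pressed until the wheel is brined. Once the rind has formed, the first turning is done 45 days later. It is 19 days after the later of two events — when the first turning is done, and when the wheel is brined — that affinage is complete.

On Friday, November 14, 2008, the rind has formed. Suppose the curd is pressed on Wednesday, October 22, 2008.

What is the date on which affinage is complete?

The rind has formed: Nov 14, 2008.
The first turning is done: Nov 14, 2008 + 45 days = Dec 29, 2008.
The curd is pressed: Oct 22, 2008.
The wheel is brined: Oct 22, 2008 + 10 days = Nov 1, 2008.
Both prerequisites met — the first turning is done (Dec 29, 2008), the wheel is brined (Nov 1, 2008); the later is Dec 29, 2008.
Affinage is complete: Dec 29, 2008 + 19 days = Jan 17, 2009.

Saturday, January 17, 2009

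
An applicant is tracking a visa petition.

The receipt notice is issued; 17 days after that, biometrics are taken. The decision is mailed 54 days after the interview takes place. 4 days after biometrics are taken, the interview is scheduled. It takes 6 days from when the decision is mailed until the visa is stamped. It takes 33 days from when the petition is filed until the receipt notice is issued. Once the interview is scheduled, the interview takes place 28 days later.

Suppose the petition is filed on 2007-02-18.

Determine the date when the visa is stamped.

The petition is filed: Feb 18, 2007.
The receipt notice is issued: Feb 18, 2007 + 33 days = Mar 23, 2007.
Biometrics are taken: Mar 23, 2007 + 17 days = Apr 9, 2007.
The interview is scheduled: Apr 9, 2007 + 4 days = Apr 13, 2007.
The interview takes place: Apr 13, 2007 + 28 days = May 11, 2007.
The decision is mailed: May 11, 2007 + 54 days = Jul 4, 2007.
The visa is stamped: Jul 4, 2007 + 6 days = Jul 10, 2007.

2007-07-10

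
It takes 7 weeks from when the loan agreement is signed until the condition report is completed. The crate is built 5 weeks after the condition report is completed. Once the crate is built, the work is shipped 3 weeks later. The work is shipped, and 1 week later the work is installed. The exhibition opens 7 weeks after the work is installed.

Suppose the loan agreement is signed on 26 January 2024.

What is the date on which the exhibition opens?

5 July 2024

The loan agreement is signed: Jan 26, 2024.
The condition report is completed: Jan 26, 2024 + 7 weeks = Mar 15, 2024.
The crate is built: Mar 15, 2024 + 5 weeks = Apr 19, 2024.
The work is shipped: Apr 19, 2024 + 3 weeks = May 10, 2024.
The work is installed: May 10, 2024 + 1 week = May 17, 2024.
The exhibition opens: May 17, 2024 + 7 weeks = Jul 5, 2024.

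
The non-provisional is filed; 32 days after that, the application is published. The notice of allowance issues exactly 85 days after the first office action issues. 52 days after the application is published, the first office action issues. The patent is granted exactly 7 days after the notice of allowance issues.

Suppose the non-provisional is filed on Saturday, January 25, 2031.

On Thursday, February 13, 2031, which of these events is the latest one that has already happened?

The non-provisional is filed: Jan 25, 2031.
The application is published: Jan 25, 2031 + 32 days = Feb 26, 2031.
The first office action issues: Feb 26, 2031 + 52 days = Apr 19, 2031.
The notice of allowance issues: Apr 19, 2031 + 85 days = Jul 13, 2031.
The patent is granted: Jul 13, 2031 + 7 days = Jul 20, 2031.
Feb 13, 2031 falls between when the non-provisional is filed (Jan 25, 2031) and when the application is published (Feb 26, 2031).

The non-provisional is filed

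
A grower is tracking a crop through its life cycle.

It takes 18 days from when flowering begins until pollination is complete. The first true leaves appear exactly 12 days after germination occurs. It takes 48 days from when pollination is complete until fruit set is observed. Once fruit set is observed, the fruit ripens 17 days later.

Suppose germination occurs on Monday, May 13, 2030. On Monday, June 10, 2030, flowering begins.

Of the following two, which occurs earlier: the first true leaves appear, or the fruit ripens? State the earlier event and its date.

The first true leaves appear — Saturday, May 25, 2030

Germination occurs: May 13, 2030.
The first true leaves appear: May 13, 2030 + 12 days = May 25, 2030.
Flowering begins: Jun 10, 2030.
Pollination is complete: Jun 10, 2030 + 18 days = Jun 28, 2030.
Fruit set is observed: Jun 28, 2030 + 48 days = Aug 15, 2030.
The fruit ripens: Aug 15, 2030 + 17 days = Sep 1, 2030.
Comparing: the first true leaves appear on May 25, 2030 vs the fruit ripens on Sep 1, 2030. Earlier: the first true leaves appear.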